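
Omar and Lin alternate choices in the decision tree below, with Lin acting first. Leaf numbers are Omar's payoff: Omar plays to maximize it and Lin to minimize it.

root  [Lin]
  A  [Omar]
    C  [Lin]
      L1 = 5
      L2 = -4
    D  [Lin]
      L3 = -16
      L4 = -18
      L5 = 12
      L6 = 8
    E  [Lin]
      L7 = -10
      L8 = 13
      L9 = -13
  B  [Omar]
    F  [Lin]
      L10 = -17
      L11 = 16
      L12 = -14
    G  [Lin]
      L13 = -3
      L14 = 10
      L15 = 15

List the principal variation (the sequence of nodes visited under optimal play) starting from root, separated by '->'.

C (Lin): min(5, -4) = -4
D (Lin): min(-16, -18, 12, 8) = -18
E (Lin): min(-10, 13, -13) = -13
A (Omar): max(-4, -18, -13) = -4
F (Lin): min(-17, 16, -14) = -17
G (Lin): min(-3, 10, 15) = -3
B (Omar): max(-17, -3) = -3
root (Lin): min(-4, -3) = -4
At root, Lin picks A (lowest: -4).
At A, Omar picks C (highest: -4).
At C, Lin picks L2 (lowest: -4).
Terminal value -4.

root -> A -> C -> L2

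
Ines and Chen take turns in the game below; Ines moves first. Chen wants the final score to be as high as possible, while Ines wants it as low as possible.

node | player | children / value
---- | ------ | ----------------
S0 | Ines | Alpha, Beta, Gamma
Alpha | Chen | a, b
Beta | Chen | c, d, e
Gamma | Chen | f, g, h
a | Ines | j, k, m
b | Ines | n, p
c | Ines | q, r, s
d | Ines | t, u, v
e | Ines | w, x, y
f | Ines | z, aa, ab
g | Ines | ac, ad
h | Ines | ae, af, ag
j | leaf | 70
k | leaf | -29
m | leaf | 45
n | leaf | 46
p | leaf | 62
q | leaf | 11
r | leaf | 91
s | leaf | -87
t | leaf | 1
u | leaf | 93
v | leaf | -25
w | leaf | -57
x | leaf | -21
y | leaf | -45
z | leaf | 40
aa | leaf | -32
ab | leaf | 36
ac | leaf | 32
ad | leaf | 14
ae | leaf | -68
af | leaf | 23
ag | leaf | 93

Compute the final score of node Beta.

-25

c (Ines): min(11, 91, -87) = -87
d (Ines): min(1, 93, -25) = -25
e (Ines): min(-57, -21, -45) = -57
Beta (Chen): max(-87, -25, -57) = -25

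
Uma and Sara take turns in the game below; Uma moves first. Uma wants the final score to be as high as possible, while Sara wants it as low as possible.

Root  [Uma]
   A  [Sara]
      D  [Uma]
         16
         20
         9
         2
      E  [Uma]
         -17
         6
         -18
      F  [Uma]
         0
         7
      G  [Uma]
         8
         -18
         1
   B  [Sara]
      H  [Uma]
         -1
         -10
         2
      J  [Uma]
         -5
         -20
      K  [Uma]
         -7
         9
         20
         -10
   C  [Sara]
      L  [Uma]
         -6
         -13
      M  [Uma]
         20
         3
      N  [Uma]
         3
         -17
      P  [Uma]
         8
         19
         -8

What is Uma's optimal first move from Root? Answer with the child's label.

D (Uma): max(16, 20, 9, 2) = 20
E (Uma): max(-17, 6, -18) = 6
F (Uma): max(0, 7) = 7
G (Uma): max(8, -18, 1) = 8
A (Sara): min(20, 6, 7, 8) = 6
H (Uma): max(-1, -10, 2) = 2
J (Uma): max(-5, -20) = -5
K (Uma): max(-7, 9, 20, -10) = 20
B (Sara): min(2, -5, 20) = -5
L (Uma): max(-6, -13) = -6
M (Uma): max(20, 3) = 20
N (Uma): max(3, -17) = 3
P (Uma): max(8, 19, -8) = 19
C (Sara): min(-6, 20, 3, 19) = -6
Root (Uma): max(6, -5, -6) = 6
Uma at Root wants the highest of {A=6, B=-5, C=-6}, so chooses A.

A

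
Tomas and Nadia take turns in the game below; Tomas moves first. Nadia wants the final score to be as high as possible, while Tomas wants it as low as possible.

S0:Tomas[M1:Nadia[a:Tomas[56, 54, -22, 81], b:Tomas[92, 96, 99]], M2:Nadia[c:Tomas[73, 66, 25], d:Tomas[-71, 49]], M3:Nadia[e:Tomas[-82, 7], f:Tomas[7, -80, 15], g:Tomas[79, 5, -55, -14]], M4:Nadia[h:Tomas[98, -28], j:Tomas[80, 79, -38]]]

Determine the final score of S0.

a (Tomas): min(56, 54, -22, 81) = -22
b (Tomas): min(92, 96, 99) = 92
M1 (Nadia): max(-22, 92) = 92
c (Tomas): min(73, 66, 25) = 25
d (Tomas): min(-71, 49) = -71
M2 (Nadia): max(25, -71) = 25
e (Tomas): min(-82, 7) = -82
f (Tomas): min(7, -80, 15) = -80
g (Tomas): min(79, 5, -55, -14) = -55
M3 (Nadia): max(-82, -80, -55) = -55
h (Tomas): min(98, -28) = -28
j (Tomas): min(80, 79, -38) = -38
M4 (Nadia): max(-28, -38) = -28
S0 (Tomas): min(92, 25, -55, -28) = -55

-55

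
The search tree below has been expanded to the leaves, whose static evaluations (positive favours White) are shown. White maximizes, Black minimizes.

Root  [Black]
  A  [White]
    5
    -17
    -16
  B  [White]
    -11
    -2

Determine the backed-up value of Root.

-2

A (White): max(5, -17, -16) = 5
B (White): max(-11, -2) = -2
Root (Black): min(5, -2) = -2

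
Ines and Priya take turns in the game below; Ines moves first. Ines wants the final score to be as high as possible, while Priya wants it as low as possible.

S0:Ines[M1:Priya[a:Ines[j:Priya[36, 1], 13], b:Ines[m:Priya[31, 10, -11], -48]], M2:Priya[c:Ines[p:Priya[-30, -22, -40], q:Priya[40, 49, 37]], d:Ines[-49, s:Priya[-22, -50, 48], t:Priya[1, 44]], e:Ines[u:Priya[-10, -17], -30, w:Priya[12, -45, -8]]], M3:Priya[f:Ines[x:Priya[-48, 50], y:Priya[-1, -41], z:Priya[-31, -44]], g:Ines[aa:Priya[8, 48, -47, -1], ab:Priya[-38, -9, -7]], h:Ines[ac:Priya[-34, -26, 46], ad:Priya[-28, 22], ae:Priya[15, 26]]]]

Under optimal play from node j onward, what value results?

1

j (Priya): min(36, 1) = 1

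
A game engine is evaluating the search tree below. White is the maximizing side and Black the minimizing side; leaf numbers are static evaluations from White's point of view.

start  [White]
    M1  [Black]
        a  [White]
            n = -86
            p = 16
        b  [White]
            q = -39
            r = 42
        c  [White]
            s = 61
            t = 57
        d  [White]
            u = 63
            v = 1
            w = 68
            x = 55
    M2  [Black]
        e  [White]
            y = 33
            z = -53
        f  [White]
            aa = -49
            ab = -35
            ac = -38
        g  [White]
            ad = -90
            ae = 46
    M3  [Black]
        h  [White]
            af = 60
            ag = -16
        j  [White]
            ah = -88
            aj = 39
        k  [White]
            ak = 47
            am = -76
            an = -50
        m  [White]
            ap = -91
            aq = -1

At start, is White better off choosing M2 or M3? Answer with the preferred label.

M3

e (White): max(33, -53) = 33
f (White): max(-49, -35, -38) = -35
g (White): max(-90, 46) = 46
M2 (Black): min(33, -35, 46) = -35
h (White): max(60, -16) = 60
j (White): max(-88, 39) = 39
k (White): max(47, -76, -50) = 47
m (White): max(-91, -1) = -1
M3 (Black): min(60, 39, 47, -1) = -1
White prefers the higher value; M2=-35, M3=-1. M3 is better since -1 > -35.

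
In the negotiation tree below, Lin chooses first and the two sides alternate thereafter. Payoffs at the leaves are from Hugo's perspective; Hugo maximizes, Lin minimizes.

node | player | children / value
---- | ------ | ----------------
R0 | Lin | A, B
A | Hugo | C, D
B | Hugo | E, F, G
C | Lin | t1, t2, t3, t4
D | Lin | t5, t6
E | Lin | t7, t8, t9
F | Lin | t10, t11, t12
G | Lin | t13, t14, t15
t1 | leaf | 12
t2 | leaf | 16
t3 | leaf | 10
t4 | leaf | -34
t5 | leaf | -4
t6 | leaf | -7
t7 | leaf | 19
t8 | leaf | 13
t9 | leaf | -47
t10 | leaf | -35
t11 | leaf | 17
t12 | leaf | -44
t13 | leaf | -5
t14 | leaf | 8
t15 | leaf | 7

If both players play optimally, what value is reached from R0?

-7

C (Lin): min(12, 16, 10, -34) = -34
D (Lin): min(-4, -7) = -7
A (Hugo): max(-34, -7) = -7
E (Lin): min(19, 13, -47) = -47
F (Lin): min(-35, 17, -44) = -44
G (Lin): min(-5, 8, 7) = -5
B (Hugo): max(-47, -44, -5) = -5
R0 (Lin): min(-7, -5) = -7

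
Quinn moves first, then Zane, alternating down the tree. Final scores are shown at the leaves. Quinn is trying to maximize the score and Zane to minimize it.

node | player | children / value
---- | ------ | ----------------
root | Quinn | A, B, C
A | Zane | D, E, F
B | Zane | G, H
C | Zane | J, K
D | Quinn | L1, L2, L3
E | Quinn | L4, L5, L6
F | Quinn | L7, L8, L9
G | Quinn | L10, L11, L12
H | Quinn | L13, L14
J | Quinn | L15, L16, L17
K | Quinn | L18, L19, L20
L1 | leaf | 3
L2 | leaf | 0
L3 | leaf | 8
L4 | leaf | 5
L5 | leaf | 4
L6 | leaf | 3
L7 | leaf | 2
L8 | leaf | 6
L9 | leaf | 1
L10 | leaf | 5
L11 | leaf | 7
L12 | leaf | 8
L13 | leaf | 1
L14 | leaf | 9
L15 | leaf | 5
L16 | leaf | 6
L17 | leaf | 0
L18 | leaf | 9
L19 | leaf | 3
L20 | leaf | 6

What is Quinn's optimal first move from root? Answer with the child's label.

B

D (Quinn): max(3, 0, 8) = 8
E (Quinn): max(5, 4, 3) = 5
F (Quinn): max(2, 6, 1) = 6
A (Zane): min(8, 5, 6) = 5
G (Quinn): max(5, 7, 8) = 8
H (Quinn): max(1, 9) = 9
B (Zane): min(8, 9) = 8
J (Quinn): max(5, 6, 0) = 6
K (Quinn): max(9, 3, 6) = 9
C (Zane): min(6, 9) = 6
root (Quinn): max(5, 8, 6) = 8
Quinn at root wants the highest of {A=5, B=8, C=6}, so chooses B.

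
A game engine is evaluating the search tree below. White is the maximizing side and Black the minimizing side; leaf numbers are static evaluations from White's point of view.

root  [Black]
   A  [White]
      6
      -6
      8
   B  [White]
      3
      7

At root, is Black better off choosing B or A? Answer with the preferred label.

B

B (White): max(3, 7) = 7
A (White): max(6, -6, 8) = 8
Black prefers the lower value; B=7, A=8. B is better since 7 < 8.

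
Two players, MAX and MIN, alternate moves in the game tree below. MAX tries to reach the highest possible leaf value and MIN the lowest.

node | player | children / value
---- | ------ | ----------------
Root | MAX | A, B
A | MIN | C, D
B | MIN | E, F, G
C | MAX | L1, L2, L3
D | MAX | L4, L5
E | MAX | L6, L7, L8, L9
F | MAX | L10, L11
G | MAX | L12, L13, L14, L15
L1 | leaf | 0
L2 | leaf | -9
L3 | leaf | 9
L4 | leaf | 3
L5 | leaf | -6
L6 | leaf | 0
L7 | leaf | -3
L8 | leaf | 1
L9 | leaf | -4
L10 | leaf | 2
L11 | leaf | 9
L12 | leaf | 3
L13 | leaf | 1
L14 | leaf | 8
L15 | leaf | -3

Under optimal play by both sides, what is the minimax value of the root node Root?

3

C (MAX): max(0, -9, 9) = 9
D (MAX): max(3, -6) = 3
A (MIN): min(9, 3) = 3
E (MAX): max(0, -3, 1, -4) = 1
F (MAX): max(2, 9) = 9
G (MAX): max(3, 1, 8, -3) = 8
B (MIN): min(1, 9, 8) = 1
Root (MAX): max(3, 1) = 3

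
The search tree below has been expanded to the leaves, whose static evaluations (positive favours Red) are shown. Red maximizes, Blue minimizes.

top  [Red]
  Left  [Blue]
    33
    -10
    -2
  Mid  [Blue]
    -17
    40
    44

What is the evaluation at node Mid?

-17

Mid (Blue): min(-17, 40, 44) = -17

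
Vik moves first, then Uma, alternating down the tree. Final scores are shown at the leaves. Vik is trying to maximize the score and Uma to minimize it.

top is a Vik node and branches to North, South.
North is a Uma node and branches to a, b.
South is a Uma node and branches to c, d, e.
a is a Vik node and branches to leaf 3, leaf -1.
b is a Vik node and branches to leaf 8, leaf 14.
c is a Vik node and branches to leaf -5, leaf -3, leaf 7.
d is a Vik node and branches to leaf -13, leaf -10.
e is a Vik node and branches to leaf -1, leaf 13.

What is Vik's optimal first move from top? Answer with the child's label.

North

a (Vik): max(3, -1) = 3
b (Vik): max(8, 14) = 14
North (Uma): min(3, 14) = 3
c (Vik): max(-5, -3, 7) = 7
d (Vik): max(-13, -10) = -10
e (Vik): max(-1, 13) = 13
South (Uma): min(7, -10, 13) = -10
top (Vik): max(3, -10) = 3
Vik at top wants the highest of {North=3, South=-10}, so chooses North.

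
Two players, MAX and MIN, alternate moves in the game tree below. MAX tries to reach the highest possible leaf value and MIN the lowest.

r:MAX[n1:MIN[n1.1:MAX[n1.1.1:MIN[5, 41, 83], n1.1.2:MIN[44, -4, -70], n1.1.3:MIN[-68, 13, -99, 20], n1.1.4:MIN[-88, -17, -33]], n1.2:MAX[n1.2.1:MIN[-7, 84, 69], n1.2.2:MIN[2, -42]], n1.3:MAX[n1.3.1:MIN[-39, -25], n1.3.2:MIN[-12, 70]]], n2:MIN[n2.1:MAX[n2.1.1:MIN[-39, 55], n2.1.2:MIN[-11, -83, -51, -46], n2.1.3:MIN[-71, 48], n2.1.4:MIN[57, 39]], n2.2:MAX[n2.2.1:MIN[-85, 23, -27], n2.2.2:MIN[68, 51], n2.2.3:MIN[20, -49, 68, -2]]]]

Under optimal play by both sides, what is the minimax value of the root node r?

39

n1.1.1 (MIN): min(5, 41, 83) = 5
n1.1.2 (MIN): min(44, -4, -70) = -70
n1.1.3 (MIN): min(-68, 13, -99, 20) = -99
n1.1.4 (MIN): min(-88, -17, -33) = -88
n1.1 (MAX): max(5, -70, -99, -88) = 5
n1.2.1 (MIN): min(-7, 84, 69) = -7
n1.2.2 (MIN): min(2, -42) = -42
n1.2 (MAX): max(-7, -42) = -7
n1.3.1 (MIN): min(-39, -25) = -39
n1.3.2 (MIN): min(-12, 70) = -12
n1.3 (MAX): max(-39, -12) = -12
n1 (MIN): min(5, -7, -12) = -12
n2.1.1 (MIN): min(-39, 55) = -39
n2.1.2 (MIN): min(-11, -83, -51, -46) = -83
n2.1.3 (MIN): min(-71, 48) = -71
n2.1.4 (MIN): min(57, 39) = 39
n2.1 (MAX): max(-39, -83, -71, 39) = 39
n2.2.1 (MIN): min(-85, 23, -27) = -85
n2.2.2 (MIN): min(68, 51) = 51
n2.2.3 (MIN): min(20, -49, 68, -2) = -49
n2.2 (MAX): max(-85, 51, -49) = 51
n2 (MIN): min(39, 51) = 39
r (MAX): max(-12, 39) = 39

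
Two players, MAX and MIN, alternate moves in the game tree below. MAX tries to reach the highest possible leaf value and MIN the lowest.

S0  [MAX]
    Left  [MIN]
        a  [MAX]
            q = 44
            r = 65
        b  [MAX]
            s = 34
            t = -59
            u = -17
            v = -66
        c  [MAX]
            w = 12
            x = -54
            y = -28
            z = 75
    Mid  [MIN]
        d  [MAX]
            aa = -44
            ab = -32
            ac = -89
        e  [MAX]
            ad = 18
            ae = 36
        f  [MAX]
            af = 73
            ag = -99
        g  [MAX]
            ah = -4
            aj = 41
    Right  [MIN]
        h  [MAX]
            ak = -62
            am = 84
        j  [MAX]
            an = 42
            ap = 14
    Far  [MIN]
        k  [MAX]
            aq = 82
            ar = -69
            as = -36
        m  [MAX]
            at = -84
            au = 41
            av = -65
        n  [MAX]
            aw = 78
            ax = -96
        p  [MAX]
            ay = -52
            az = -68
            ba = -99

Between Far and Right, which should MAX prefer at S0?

k (MAX): max(82, -69, -36) = 82
m (MAX): max(-84, 41, -65) = 41
n (MAX): max(78, -96) = 78
p (MAX): max(-52, -68, -99) = -52
Far (MIN): min(82, 41, 78, -52) = -52
h (MAX): max(-62, 84) = 84
j (MAX): max(42, 14) = 42
Right (MIN): min(84, 42) = 42
MAX prefers the higher value; Far=-52, Right=42. Right is better since 42 > -52.

Right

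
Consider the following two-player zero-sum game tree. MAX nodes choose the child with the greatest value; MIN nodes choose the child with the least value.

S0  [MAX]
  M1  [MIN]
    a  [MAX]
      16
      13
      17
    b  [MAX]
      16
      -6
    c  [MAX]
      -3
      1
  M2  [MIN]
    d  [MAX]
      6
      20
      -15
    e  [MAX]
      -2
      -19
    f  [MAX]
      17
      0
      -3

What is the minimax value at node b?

16

b (MAX): max(16, -6) = 16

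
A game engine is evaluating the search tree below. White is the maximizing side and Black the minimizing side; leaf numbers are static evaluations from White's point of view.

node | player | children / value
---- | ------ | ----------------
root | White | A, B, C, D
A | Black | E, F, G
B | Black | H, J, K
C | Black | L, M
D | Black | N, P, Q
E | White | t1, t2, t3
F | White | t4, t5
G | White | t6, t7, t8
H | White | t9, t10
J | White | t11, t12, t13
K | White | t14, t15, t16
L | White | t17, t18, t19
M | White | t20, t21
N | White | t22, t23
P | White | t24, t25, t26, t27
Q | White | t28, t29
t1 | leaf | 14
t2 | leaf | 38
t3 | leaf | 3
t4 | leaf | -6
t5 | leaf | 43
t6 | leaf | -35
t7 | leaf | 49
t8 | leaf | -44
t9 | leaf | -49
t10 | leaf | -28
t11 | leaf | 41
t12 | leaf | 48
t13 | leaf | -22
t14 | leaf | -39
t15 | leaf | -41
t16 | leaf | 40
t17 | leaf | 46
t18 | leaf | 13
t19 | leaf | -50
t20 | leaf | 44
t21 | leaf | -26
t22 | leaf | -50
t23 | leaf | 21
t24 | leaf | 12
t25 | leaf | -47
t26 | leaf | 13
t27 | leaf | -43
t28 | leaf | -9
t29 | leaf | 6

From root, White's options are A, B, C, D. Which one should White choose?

C

E (White): max(14, 38, 3) = 38
F (White): max(-6, 43) = 43
G (White): max(-35, 49, -44) = 49
A (Black): min(38, 43, 49) = 38
H (White): max(-49, -28) = -28
J (White): max(41, 48, -22) = 48
K (White): max(-39, -41, 40) = 40
B (Black): min(-28, 48, 40) = -28
L (White): max(46, 13, -50) = 46
M (White): max(44, -26) = 44
C (Black): min(46, 44) = 44
N (White): max(-50, 21) = 21
P (White): max(12, -47, 13, -43) = 13
Q (White): max(-9, 6) = 6
D (Black): min(21, 13, 6) = 6
root (White): max(38, -28, 44, 6) = 44
White at root wants the highest of {A=38, B=-28, C=44, D=6}, so chooses C.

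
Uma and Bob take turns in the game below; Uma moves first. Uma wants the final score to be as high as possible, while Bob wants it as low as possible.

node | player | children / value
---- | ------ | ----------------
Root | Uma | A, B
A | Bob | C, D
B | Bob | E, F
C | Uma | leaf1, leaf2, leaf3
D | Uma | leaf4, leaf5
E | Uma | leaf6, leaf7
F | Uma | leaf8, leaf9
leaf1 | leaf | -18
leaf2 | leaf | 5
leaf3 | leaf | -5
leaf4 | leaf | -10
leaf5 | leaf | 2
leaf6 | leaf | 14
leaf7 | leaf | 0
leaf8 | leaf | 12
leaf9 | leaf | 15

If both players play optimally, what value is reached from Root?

C (Uma): max(-18, 5, -5) = 5
D (Uma): max(-10, 2) = 2
A (Bob): min(5, 2) = 2
E (Uma): max(14, 0) = 14
F (Uma): max(12, 15) = 15
B (Bob): min(14, 15) = 14
Root (Uma): max(2, 14) = 14

14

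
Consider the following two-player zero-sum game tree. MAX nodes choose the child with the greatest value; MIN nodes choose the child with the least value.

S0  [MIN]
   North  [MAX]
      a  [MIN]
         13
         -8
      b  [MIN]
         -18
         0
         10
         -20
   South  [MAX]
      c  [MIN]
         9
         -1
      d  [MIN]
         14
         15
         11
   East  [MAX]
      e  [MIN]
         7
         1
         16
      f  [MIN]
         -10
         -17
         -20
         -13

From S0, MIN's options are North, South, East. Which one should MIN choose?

North

a (MIN): min(13, -8) = -8
b (MIN): min(-18, 0, 10, -20) = -20
North (MAX): max(-8, -20) = -8
c (MIN): min(9, -1) = -1
d (MIN): min(14, 15, 11) = 11
South (MAX): max(-1, 11) = 11
e (MIN): min(7, 1, 16) = 1
f (MIN): min(-10, -17, -20, -13) = -20
East (MAX): max(1, -20) = 1
S0 (MIN): min(-8, 11, 1) = -8
MIN at S0 wants the lowest of {North=-8, South=11, East=1}, so chooses North.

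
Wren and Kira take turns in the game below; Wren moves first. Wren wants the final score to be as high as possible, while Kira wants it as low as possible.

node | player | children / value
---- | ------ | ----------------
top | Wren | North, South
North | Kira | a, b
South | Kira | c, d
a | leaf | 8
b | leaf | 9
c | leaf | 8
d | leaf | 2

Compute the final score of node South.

South (Kira): min(8, 2) = 2

2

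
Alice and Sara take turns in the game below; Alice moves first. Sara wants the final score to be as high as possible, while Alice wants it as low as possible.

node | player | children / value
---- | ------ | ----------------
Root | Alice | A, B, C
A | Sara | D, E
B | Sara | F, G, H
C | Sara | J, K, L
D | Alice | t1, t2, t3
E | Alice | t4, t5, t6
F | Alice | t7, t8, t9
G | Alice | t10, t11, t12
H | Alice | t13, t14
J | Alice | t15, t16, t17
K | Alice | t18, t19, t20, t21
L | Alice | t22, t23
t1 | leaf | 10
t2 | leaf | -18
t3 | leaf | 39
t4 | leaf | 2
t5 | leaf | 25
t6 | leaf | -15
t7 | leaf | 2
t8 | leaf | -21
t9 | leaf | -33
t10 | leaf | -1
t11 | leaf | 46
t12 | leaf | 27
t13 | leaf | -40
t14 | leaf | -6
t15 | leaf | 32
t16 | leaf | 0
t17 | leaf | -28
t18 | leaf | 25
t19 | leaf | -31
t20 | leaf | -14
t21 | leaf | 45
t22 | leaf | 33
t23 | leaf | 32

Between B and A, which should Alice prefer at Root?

F (Alice): min(2, -21, -33) = -33
G (Alice): min(-1, 46, 27) = -1
H (Alice): min(-40, -6) = -40
B (Sara): max(-33, -1, -40) = -1
D (Alice): min(10, -18, 39) = -18
E (Alice): min(2, 25, -15) = -15
A (Sara): max(-18, -15) = -15
Alice prefers the lower value; B=-1, A=-15. A is better since -15 < -1.

A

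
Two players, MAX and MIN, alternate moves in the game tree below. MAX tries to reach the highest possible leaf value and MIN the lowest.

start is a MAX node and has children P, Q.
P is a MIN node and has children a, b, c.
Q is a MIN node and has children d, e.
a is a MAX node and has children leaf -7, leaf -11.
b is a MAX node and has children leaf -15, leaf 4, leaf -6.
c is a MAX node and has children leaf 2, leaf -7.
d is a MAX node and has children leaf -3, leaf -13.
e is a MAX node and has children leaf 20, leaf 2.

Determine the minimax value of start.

a (MAX): max(-7, -11) = -7
b (MAX): max(-15, 4, -6) = 4
c (MAX): max(2, -7) = 2
P (MIN): min(-7, 4, 2) = -7
d (MAX): max(-3, -13) = -3
e (MAX): max(20, 2) = 20
Q (MIN): min(-3, 20) = -3
start (MAX): max(-7, -3) = -3

-3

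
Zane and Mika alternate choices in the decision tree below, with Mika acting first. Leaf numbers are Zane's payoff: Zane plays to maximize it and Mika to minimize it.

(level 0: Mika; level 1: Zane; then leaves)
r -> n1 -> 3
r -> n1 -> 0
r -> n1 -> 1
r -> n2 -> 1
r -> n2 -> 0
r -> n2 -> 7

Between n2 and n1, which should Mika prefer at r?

n2 (Zane): max(1, 0, 7) = 7
n1 (Zane): max(3, 0, 1) = 3
Mika prefers the lower value; n2=7, n1=3. n1 is better since 3 < 7.

n1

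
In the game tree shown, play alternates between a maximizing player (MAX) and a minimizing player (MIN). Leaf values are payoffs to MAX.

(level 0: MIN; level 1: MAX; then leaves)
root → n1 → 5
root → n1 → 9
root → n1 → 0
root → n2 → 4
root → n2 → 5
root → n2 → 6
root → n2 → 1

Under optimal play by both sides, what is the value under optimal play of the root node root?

6

n1 (MAX): max(5, 9, 0) = 9
n2 (MAX): max(4, 5, 6, 1) = 6
root (MIN): min(9, 6) = 6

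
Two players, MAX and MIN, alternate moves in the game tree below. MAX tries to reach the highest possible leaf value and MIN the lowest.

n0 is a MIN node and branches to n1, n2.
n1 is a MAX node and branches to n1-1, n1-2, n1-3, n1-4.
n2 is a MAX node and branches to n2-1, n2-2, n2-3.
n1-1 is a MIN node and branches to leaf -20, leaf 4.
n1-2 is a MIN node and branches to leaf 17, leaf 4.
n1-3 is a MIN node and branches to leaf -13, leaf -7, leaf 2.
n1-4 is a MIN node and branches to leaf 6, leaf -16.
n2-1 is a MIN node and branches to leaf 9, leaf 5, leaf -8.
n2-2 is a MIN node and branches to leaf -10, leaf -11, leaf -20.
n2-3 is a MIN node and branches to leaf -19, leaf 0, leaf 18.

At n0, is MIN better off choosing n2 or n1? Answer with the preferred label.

n2

n2-1 (MIN): min(9, 5, -8) = -8
n2-2 (MIN): min(-10, -11, -20) = -20
n2-3 (MIN): min(-19, 0, 18) = -19
n2 (MAX): max(-8, -20, -19) = -8
n1-1 (MIN): min(-20, 4) = -20
n1-2 (MIN): min(17, 4) = 4
n1-3 (MIN): min(-13, -7, 2) = -13
n1-4 (MIN): min(6, -16) = -16
n1 (MAX): max(-20, 4, -13, -16) = 4
MIN prefers the lower value; n2=-8, n1=4. n2 is better since -8 < 4.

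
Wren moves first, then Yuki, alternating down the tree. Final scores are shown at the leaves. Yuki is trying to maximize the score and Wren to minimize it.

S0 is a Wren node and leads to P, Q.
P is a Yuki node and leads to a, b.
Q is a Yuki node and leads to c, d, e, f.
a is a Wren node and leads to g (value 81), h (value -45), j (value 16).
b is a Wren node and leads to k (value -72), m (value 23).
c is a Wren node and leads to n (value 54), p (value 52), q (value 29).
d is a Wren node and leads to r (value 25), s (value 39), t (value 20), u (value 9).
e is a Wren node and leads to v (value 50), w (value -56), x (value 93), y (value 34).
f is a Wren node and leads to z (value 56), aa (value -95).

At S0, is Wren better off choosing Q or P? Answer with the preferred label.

c (Wren): min(54, 52, 29) = 29
d (Wren): min(25, 39, 20, 9) = 9
e (Wren): min(50, -56, 93, 34) = -56
f (Wren): min(56, -95) = -95
Q (Yuki): max(29, 9, -56, -95) = 29
a (Wren): min(81, -45, 16) = -45
b (Wren): min(-72, 23) = -72
P (Yuki): max(-45, -72) = -45
Wren prefers the lower value; Q=29, P=-45. P is better since -45 < 29.

P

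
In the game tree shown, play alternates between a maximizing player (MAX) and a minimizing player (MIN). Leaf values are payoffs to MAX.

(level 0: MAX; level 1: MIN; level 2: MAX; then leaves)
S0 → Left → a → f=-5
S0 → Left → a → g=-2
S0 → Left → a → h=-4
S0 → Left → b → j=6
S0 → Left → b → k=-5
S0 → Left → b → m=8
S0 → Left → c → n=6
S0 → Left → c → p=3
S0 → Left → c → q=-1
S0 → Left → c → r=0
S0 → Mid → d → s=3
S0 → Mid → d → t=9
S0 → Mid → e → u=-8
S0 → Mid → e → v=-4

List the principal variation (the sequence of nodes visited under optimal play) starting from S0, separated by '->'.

a (MAX): max(-5, -2, -4) = -2
b (MAX): max(6, -5, 8) = 8
c (MAX): max(6, 3, -1, 0) = 6
Left (MIN): min(-2, 8, 6) = -2
d (MAX): max(3, 9) = 9
e (MAX): max(-8, -4) = -4
Mid (MIN): min(9, -4) = -4
S0 (MAX): max(-2, -4) = -2
At S0, MAX picks Left (highest: -2).
At Left, MIN picks a (lowest: -2).
At a, MAX picks g (highest: -2).
Terminal value -2.

S0 -> Left -> a -> g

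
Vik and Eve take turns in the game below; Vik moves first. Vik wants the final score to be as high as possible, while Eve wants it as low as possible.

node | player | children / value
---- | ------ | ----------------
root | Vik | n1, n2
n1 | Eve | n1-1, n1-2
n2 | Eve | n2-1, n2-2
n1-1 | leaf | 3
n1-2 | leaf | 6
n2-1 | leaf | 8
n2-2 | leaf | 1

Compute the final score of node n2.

n2 (Eve): min(8, 1) = 1

1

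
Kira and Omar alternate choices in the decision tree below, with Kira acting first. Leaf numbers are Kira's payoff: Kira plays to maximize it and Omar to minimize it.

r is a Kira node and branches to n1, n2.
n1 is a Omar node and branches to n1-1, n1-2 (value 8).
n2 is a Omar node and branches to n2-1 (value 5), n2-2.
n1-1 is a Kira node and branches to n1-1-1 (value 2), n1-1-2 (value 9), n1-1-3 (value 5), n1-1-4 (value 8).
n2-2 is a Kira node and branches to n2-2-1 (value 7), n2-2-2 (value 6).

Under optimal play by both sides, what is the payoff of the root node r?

n1-1 (Kira): max(2, 9, 5, 8) = 9
n1 (Omar): min(9, 8) = 8
n2-2 (Kira): max(7, 6) = 7
n2 (Omar): min(5, 7) = 5
r (Kira): max(8, 5) = 8

8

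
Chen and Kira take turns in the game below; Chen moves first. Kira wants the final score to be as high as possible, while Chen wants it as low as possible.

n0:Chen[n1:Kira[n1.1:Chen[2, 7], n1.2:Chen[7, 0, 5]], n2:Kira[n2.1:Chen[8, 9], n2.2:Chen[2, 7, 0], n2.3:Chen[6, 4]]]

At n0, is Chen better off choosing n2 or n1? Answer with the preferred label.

n1

n2.1 (Chen): min(8, 9) = 8
n2.2 (Chen): min(2, 7, 0) = 0
n2.3 (Chen): min(6, 4) = 4
n2 (Kira): max(8, 0, 4) = 8
n1.1 (Chen): min(2, 7) = 2
n1.2 (Chen): min(7, 0, 5) = 0
n1 (Kira): max(2, 0) = 2
Chen prefers the lower value; n2=8, n1=2. n1 is better since 2 < 8.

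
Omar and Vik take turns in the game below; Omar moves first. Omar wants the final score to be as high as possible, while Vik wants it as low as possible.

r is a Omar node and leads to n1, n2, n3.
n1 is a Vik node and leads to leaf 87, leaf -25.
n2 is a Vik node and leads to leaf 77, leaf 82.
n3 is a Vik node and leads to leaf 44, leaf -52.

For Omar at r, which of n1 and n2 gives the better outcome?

n2

n1 (Vik): min(87, -25) = -25
n2 (Vik): min(77, 82) = 77
Omar prefers the higher value; n1=-25, n2=77. n2 is better since 77 > -25.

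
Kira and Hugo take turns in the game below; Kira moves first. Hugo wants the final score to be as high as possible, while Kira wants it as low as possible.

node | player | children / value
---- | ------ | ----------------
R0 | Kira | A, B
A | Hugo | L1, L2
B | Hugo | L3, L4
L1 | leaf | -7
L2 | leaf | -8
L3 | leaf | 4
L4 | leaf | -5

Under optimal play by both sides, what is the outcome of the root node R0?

-7

A (Hugo): max(-7, -8) = -7
B (Hugo): max(4, -5) = 4
R0 (Kira): min(-7, 4) = -7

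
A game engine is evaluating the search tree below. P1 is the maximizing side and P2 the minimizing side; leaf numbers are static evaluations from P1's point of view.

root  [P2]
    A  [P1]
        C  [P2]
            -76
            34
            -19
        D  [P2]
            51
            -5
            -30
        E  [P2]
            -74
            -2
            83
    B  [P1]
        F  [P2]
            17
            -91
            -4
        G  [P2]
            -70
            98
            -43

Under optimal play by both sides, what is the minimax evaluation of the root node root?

-70

C (P2): min(-76, 34, -19) = -76
D (P2): min(51, -5, -30) = -30
E (P2): min(-74, -2, 83) = -74
A (P1): max(-76, -30, -74) = -30
F (P2): min(17, -91, -4) = -91
G (P2): min(-70, 98, -43) = -70
B (P1): max(-91, -70) = -70
root (P2): min(-30, -70) = -70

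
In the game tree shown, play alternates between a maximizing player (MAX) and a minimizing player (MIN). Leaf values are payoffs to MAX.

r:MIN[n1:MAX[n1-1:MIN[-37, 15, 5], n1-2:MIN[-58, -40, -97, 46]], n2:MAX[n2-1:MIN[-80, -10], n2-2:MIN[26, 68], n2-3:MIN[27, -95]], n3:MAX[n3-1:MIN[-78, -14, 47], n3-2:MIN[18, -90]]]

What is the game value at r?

-78

n1-1 (MIN): min(-37, 15, 5) = -37
n1-2 (MIN): min(-58, -40, -97, 46) = -97
n1 (MAX): max(-37, -97) = -37
n2-1 (MIN): min(-80, -10) = -80
n2-2 (MIN): min(26, 68) = 26
n2-3 (MIN): min(27, -95) = -95
n2 (MAX): max(-80, 26, -95) = 26
n3-1 (MIN): min(-78, -14, 47) = -78
n3-2 (MIN): min(18, -90) = -90
n3 (MAX): max(-78, -90) = -78
r (MIN): min(-37, 26, -78) = -78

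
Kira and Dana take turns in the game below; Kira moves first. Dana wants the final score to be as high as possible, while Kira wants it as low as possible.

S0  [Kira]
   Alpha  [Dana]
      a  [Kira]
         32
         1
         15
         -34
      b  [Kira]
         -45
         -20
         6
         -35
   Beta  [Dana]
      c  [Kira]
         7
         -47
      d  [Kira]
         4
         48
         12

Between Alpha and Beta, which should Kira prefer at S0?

a (Kira): min(32, 1, 15, -34) = -34
b (Kira): min(-45, -20, 6, -35) = -45
Alpha (Dana): max(-34, -45) = -34
c (Kira): min(7, -47) = -47
d (Kira): min(4, 48, 12) = 4
Beta (Dana): max(-47, 4) = 4
Kira prefers the lower value; Alpha=-34, Beta=4. Alpha is better since -34 < 4.

Alpha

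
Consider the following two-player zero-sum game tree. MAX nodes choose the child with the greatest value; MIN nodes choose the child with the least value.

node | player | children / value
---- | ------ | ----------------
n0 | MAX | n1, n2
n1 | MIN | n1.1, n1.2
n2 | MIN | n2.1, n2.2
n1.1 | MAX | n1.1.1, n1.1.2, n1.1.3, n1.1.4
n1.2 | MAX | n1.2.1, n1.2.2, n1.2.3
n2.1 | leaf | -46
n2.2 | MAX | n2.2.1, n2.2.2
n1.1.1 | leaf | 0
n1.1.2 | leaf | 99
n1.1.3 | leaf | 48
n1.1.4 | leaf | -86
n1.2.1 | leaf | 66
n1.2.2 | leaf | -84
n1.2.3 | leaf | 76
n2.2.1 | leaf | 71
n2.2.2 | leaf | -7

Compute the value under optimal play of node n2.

n2.2 (MAX): max(71, -7) = 71
n2 (MIN): min(-46, 71) = -46

-46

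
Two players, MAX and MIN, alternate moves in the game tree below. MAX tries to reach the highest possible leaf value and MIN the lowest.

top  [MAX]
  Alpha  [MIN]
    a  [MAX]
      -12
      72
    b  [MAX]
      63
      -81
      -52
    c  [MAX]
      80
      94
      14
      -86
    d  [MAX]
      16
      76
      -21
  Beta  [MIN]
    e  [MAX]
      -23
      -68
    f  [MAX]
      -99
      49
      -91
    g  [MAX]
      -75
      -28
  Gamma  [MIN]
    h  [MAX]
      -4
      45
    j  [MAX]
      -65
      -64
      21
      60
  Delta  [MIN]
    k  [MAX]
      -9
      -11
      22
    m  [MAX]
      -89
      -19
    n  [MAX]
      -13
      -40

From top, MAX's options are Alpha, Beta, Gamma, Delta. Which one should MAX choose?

a (MAX): max(-12, 72) = 72
b (MAX): max(63, -81, -52) = 63
c (MAX): max(80, 94, 14, -86) = 94
d (MAX): max(16, 76, -21) = 76
Alpha (MIN): min(72, 63, 94, 76) = 63
e (MAX): max(-23, -68) = -23
f (MAX): max(-99, 49, -91) = 49
g (MAX): max(-75, -28) = -28
Beta (MIN): min(-23, 49, -28) = -28
h (MAX): max(-4, 45) = 45
j (MAX): max(-65, -64, 21, 60) = 60
Gamma (MIN): min(45, 60) = 45
k (MAX): max(-9, -11, 22) = 22
m (MAX): max(-89, -19) = -19
n (MAX): max(-13, -40) = -13
Delta (MIN): min(22, -19, -13) = -19
top (MAX): max(63, -28, 45, -19) = 63
MAX at top wants the highest of {Alpha=63, Beta=-28, Gamma=45, Delta=-19}, so chooses Alpha.

Alpha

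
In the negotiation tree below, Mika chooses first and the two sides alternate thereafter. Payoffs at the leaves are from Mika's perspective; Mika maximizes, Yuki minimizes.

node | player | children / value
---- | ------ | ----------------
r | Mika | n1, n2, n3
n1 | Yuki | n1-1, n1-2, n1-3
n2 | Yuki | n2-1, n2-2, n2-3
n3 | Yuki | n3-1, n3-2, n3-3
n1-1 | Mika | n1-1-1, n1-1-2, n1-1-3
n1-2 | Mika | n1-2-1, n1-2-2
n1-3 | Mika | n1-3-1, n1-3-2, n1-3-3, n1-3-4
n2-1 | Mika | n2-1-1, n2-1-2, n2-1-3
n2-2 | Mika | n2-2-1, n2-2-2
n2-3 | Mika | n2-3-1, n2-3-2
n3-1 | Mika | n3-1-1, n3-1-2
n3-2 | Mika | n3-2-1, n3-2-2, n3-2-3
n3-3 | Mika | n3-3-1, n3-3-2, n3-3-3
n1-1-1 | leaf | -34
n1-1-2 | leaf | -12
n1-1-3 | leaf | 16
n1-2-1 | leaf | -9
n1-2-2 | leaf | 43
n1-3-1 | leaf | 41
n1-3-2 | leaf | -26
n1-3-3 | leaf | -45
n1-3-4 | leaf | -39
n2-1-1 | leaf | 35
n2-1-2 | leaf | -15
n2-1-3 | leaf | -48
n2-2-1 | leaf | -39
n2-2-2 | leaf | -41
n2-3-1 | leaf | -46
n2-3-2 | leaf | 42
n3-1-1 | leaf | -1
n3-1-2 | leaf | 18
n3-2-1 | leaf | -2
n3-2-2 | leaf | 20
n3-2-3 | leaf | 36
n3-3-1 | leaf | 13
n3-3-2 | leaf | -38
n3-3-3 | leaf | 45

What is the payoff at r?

n1-1 (Mika): max(-34, -12, 16) = 16
n1-2 (Mika): max(-9, 43) = 43
n1-3 (Mika): max(41, -26, -45, -39) = 41
n1 (Yuki): min(16, 43, 41) = 16
n2-1 (Mika): max(35, -15, -48) = 35
n2-2 (Mika): max(-39, -41) = -39
n2-3 (Mika): max(-46, 42) = 42
n2 (Yuki): min(35, -39, 42) = -39
n3-1 (Mika): max(-1, 18) = 18
n3-2 (Mika): max(-2, 20, 36) = 36
n3-3 (Mika): max(13, -38, 45) = 45
n3 (Yuki): min(18, 36, 45) = 18
r (Mika): max(16, -39, 18) = 18

18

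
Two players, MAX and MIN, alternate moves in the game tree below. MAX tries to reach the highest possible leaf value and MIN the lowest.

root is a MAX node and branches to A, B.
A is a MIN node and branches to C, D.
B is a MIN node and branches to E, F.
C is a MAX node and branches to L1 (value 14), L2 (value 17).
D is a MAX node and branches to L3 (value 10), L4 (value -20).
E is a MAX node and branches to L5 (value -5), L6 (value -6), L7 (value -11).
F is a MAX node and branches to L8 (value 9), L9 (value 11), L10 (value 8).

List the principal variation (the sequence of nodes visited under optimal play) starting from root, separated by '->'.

C (MAX): max(14, 17) = 17
D (MAX): max(10, -20) = 10
A (MIN): min(17, 10) = 10
E (MAX): max(-5, -6, -11) = -5
F (MAX): max(9, 11, 8) = 11
B (MIN): min(-5, 11) = -5
root (MAX): max(10, -5) = 10
At root, MAX picks A (highest: 10).
At A, MIN picks D (lowest: 10).
At D, MAX picks L3 (highest: 10).
Terminal value 10.

root -> A -> D -> L3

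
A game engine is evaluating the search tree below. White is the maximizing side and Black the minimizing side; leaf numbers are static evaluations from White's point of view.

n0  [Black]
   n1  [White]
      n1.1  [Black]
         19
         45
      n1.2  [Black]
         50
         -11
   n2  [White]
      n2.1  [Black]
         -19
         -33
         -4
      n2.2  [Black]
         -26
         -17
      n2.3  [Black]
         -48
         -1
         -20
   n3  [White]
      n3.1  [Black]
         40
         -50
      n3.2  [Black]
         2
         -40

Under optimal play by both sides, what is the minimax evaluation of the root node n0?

n1.1 (Black): min(19, 45) = 19
n1.2 (Black): min(50, -11) = -11
n1 (White): max(19, -11) = 19
n2.1 (Black): min(-19, -33, -4) = -33
n2.2 (Black): min(-26, -17) = -26
n2.3 (Black): min(-48, -1, -20) = -48
n2 (White): max(-33, -26, -48) = -26
n3.1 (Black): min(40, -50) = -50
n3.2 (Black): min(2, -40) = -40
n3 (White): max(-50, -40) = -40
n0 (Black): min(19, -26, -40) = -40

-40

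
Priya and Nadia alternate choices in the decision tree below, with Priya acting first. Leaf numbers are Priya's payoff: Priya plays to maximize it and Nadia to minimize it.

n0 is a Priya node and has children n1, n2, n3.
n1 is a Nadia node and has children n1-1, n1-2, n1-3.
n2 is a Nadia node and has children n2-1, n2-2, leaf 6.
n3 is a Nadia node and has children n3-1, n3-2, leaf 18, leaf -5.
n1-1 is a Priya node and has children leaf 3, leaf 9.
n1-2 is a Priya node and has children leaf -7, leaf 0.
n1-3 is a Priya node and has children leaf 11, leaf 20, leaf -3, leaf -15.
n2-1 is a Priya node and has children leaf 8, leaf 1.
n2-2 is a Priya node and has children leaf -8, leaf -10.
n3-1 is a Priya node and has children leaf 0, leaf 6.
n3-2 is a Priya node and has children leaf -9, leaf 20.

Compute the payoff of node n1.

0

n1-1 (Priya): max(3, 9) = 9
n1-2 (Priya): max(-7, 0) = 0
n1-3 (Priya): max(11, 20, -3, -15) = 20
n1 (Nadia): min(9, 0, 20) = 0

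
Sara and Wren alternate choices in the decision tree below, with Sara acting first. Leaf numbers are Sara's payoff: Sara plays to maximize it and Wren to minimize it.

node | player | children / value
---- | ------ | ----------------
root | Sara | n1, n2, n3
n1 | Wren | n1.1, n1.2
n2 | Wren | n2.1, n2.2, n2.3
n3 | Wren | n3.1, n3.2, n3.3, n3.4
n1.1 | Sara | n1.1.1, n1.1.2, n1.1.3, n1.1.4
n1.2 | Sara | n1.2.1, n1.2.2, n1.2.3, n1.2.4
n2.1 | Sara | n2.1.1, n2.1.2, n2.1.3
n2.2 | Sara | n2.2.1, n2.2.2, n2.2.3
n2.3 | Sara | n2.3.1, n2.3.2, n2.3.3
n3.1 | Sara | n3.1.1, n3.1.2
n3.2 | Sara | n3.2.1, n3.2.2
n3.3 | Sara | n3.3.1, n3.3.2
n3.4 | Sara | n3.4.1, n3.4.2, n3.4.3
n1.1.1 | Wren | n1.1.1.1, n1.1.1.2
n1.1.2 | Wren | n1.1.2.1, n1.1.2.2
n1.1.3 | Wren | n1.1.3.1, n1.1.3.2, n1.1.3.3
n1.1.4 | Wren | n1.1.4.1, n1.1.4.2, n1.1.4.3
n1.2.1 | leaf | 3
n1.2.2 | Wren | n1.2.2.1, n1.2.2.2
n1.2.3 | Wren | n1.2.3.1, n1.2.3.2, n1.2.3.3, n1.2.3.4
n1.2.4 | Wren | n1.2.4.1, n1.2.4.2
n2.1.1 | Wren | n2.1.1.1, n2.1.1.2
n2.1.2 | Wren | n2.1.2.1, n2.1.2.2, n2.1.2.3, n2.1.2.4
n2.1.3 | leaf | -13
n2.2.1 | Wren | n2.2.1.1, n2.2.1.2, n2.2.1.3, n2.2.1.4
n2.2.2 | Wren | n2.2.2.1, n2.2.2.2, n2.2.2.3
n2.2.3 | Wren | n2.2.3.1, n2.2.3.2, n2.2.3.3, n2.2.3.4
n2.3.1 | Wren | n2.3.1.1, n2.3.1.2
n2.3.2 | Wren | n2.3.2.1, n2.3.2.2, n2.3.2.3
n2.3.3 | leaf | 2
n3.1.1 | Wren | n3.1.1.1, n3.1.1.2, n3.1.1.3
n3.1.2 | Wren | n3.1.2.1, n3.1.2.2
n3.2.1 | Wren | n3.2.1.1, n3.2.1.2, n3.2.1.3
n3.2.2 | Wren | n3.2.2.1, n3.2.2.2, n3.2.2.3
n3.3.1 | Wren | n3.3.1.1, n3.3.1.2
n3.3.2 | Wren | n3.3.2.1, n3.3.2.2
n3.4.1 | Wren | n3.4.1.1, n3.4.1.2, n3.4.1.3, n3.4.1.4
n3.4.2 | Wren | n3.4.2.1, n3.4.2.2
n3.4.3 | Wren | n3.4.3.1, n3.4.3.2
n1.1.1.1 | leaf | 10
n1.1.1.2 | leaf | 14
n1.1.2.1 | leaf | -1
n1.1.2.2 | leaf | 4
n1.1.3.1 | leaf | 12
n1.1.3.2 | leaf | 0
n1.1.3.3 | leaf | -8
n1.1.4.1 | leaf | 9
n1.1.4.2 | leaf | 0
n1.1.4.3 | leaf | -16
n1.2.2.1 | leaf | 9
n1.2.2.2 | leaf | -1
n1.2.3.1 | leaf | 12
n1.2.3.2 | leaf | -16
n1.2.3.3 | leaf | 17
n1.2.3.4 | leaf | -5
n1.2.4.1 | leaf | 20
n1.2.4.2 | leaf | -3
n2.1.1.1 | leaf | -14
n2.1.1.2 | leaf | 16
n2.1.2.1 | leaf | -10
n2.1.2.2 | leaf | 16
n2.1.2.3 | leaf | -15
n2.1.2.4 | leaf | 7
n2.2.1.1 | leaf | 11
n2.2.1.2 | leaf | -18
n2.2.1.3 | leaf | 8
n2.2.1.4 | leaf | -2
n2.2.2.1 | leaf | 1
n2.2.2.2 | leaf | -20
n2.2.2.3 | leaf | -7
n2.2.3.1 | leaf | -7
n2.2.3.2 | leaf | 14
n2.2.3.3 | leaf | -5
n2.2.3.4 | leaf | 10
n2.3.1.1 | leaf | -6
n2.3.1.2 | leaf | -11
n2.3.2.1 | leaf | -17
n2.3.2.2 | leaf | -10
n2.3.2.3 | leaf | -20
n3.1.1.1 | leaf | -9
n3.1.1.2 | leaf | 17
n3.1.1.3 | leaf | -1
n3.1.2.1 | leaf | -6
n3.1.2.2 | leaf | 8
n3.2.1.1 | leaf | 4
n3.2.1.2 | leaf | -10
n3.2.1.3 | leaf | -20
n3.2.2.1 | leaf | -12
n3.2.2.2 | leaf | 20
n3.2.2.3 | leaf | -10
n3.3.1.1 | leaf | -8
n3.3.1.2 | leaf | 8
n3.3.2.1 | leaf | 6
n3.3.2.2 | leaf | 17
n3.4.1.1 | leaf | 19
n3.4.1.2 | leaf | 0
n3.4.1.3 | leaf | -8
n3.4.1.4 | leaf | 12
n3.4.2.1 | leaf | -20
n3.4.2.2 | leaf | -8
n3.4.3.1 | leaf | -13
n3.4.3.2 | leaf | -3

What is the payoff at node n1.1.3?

n1.1.3 (Wren): min(12, 0, -8) = -8

-8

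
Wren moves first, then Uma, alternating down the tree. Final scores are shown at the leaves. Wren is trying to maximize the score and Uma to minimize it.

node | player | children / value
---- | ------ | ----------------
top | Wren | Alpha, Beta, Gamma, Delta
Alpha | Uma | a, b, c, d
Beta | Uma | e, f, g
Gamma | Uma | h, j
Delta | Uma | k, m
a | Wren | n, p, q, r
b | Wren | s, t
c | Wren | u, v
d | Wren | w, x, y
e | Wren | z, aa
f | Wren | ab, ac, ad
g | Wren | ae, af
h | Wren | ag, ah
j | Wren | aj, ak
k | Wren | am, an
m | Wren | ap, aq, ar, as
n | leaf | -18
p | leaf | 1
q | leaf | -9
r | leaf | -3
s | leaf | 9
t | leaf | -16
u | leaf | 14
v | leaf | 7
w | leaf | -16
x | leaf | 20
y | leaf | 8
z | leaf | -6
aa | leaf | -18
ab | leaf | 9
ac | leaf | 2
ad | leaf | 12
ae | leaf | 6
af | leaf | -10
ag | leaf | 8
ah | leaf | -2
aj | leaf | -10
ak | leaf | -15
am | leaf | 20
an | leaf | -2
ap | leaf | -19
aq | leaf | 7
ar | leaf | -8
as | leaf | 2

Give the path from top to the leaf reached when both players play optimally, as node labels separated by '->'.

a (Wren): max(-18, 1, -9, -3) = 1
b (Wren): max(9, -16) = 9
c (Wren): max(14, 7) = 14
d (Wren): max(-16, 20, 8) = 20
Alpha (Uma): min(1, 9, 14, 20) = 1
e (Wren): max(-6, -18) = -6
f (Wren): max(9, 2, 12) = 12
g (Wren): max(6, -10) = 6
Beta (Uma): min(-6, 12, 6) = -6
h (Wren): max(8, -2) = 8
j (Wren): max(-10, -15) = -10
Gamma (Uma): min(8, -10) = -10
k (Wren): max(20, -2) = 20
m (Wren): max(-19, 7, -8, 2) = 7
Delta (Uma): min(20, 7) = 7
top (Wren): max(1, -6, -10, 7) = 7
At top, Wren picks Delta (highest: 7).
At Delta, Uma picks m (lowest: 7).
At m, Wren picks aq (highest: 7).
Terminal value 7.

top -> Delta -> m -> aq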